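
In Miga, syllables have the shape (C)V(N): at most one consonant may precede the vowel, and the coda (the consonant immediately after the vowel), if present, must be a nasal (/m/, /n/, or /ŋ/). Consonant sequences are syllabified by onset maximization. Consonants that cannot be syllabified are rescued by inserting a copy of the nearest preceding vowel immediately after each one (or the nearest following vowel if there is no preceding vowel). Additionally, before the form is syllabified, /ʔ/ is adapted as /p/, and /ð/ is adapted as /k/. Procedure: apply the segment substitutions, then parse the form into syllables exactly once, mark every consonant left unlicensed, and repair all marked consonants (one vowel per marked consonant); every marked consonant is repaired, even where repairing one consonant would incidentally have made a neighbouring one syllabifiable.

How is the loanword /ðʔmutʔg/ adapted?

kupumutupugu

Substitution: /ð/ → /k/, /ʔ/ → /p/, giving /kpmutpg/.
Syllabifying with onset maximization leaves /k/, /p/, /t/, /p/, /g/ stranded (only a nasal (/m/, /n/, or /ŋ/) is licensed in coda position; onsets are limited to one consonant).
Epenthesis after each stranded consonant: /k/ → /ku/, /p/ → /pu/, /t/ → /tu/, /p/ → /pu/, /g/ → /gu/.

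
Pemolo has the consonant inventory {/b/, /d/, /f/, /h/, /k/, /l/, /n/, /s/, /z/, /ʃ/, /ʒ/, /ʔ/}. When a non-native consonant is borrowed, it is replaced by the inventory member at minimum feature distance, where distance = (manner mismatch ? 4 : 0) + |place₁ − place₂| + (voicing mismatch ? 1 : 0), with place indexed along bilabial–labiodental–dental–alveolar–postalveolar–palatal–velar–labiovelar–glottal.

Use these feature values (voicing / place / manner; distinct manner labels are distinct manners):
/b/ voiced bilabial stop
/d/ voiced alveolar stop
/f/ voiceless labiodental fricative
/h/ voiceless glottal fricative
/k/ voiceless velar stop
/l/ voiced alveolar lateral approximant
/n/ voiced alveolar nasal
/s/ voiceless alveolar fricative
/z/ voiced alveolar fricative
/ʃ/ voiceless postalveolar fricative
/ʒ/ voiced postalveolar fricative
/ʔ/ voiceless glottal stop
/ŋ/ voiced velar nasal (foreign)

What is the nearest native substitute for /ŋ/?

n

/n/ is closest: same manner (nasal), place distance 3 (velar→alveolar), same voicing; total 3. Next closest is /k/ at distance 5.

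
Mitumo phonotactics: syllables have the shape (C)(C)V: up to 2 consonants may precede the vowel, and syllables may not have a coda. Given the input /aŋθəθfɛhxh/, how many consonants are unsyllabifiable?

3

Syllabifying with onset maximization leaves /h/, /x/, /h/ stranded (no codas are permitted; onsets may contain at most 2 consonants).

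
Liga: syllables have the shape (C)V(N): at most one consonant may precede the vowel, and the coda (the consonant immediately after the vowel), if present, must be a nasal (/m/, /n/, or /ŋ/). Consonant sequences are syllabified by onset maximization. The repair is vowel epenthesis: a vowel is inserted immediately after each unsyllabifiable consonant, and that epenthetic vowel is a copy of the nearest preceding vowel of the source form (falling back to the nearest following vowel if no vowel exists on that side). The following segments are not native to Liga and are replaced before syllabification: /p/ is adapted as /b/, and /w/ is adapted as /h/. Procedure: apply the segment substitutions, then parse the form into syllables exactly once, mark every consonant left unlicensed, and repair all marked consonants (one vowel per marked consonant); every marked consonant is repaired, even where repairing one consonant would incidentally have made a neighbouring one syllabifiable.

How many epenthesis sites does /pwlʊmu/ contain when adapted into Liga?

2

After substitution the input is /bhlʊmu/.
The unsyllabifiable consonants are /b/, /h/; each receives one epenthetic vowel.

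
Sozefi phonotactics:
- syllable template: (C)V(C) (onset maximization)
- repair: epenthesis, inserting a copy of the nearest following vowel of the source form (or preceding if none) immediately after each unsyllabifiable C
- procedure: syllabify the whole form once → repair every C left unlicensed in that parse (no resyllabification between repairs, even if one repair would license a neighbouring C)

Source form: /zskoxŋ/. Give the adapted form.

zosokoxŋo

Under (C)V(C), the unsyllabifiable consonants are /z/, /s/, /ŋ/ (at most one coda consonant is licensed; onsets are limited to one consonant).
Inserting the epenthetic vowel yields /z/ → /zo/, /s/ → /so/, /ŋ/ → /ŋo/.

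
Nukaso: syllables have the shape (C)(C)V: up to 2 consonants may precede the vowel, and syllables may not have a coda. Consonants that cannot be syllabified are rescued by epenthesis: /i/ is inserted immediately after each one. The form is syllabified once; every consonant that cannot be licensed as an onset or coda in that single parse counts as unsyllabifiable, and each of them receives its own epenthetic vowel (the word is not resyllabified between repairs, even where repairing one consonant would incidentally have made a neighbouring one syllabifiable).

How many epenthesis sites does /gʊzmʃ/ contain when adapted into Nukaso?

The unsyllabifiable consonants are /z/, /m/, /ʃ/; each receives one epenthetic vowel.

3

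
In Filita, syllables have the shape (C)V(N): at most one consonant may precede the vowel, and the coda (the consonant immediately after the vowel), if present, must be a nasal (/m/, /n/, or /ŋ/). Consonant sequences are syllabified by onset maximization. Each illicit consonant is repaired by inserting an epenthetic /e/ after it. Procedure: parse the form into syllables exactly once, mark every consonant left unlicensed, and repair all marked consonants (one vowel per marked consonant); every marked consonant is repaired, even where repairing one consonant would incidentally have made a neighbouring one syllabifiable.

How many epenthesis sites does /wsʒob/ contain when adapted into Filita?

3

The unsyllabifiable consonants are /w/, /s/, /b/; each receives one epenthetic vowel.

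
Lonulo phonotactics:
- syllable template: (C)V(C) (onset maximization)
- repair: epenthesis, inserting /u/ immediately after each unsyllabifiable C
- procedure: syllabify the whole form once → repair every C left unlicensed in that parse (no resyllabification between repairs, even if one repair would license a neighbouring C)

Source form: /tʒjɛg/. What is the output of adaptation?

The consonants /t/, /ʒ/ cannot be parsed into a legal (C)V(C) syllable (at most one coda consonant is licensed; onsets are limited to one consonant).
Epenthesis after each stranded consonant: /t/ → /tu/, /ʒ/ → /ʒu/.

tuʒujɛg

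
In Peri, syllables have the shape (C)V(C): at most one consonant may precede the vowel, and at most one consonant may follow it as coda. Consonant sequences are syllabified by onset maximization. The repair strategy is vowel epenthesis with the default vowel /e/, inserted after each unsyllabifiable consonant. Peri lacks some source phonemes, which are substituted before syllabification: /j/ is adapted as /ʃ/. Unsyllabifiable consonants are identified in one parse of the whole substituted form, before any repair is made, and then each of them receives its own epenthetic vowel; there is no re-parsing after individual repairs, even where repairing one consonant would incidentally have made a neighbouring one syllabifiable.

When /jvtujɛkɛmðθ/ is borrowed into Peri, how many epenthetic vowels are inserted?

After substitution the input is /ʃvtuʃɛkɛmðθ/.
The unsyllabifiable consonants are /ʃ/, /v/, /ð/, /θ/; each receives one epenthetic vowel.

4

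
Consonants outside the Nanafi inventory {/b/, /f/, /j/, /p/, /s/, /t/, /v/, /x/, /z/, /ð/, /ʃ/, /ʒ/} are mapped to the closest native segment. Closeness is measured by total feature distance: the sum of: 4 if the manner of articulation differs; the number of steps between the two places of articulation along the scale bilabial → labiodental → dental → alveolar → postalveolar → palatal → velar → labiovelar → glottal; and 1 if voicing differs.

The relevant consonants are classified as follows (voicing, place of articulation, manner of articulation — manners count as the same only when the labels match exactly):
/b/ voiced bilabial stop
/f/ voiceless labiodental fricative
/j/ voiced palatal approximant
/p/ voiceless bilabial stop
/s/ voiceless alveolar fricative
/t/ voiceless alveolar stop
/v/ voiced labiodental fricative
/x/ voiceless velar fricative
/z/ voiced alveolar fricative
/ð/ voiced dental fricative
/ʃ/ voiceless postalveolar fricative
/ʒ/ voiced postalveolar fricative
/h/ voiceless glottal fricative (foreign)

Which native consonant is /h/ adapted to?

/x/ is closest: same manner (fricative), place distance 2 (glottal→velar), same voicing; total 2. Next closest is /ʃ/ at distance 4.

x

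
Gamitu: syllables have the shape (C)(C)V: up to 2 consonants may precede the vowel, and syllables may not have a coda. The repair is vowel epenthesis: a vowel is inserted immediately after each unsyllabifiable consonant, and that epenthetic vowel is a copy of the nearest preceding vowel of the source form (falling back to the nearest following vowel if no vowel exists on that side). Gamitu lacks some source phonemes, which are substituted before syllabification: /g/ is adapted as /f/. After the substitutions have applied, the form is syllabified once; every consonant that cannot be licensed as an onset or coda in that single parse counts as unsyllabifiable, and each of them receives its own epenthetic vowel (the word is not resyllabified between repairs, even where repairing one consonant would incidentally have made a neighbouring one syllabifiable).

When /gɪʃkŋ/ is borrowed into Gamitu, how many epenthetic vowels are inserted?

3

After substitution the input is /fɪʃkŋ/.
The unsyllabifiable consonants are /ʃ/, /k/, /ŋ/; each receives one epenthetic vowel.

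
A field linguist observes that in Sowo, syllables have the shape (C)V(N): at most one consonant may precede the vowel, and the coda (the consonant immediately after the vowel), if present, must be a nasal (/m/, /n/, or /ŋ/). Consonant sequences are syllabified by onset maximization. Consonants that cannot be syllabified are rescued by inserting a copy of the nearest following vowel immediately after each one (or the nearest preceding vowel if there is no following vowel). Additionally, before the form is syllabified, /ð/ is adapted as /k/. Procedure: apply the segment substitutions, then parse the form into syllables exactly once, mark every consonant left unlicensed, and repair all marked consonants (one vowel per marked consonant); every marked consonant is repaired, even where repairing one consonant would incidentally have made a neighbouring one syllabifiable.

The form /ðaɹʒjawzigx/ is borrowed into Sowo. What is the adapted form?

Substitution: /ð/ → /k/, giving /kaɹʒjawzigx/.
Under (C)V(N), the unsyllabifiable consonants are /ɹ/, /ʒ/, /w/, /g/, /x/ (only a nasal (/m/, /n/, or /ŋ/) is licensed in coda position; onsets are limited to one consonant).
Epenthesis after each stranded consonant: /ɹ/ → /ɹa/, /ʒ/ → /ʒa/, /w/ → /wi/, /g/ → /gi/, /x/ → /xi/.

kaɹaʒajawizigixi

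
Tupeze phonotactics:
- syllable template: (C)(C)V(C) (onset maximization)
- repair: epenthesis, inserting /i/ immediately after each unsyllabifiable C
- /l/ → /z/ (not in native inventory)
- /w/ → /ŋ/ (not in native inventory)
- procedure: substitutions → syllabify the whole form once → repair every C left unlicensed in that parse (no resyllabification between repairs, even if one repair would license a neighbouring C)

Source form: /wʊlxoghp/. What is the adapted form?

Substitution: /w/ → /ŋ/, /l/ → /z/, giving /ŋʊzxoghp/.
Under (C)(C)V(C), the unsyllabifiable consonants are /h/, /p/ (at most one coda consonant is licensed; onsets may contain at most 2 consonants).
Each unlicensed consonant becomes the onset of a new syllable: /h/ → /hi/, /p/ → /pi/.

ŋʊzxoghipi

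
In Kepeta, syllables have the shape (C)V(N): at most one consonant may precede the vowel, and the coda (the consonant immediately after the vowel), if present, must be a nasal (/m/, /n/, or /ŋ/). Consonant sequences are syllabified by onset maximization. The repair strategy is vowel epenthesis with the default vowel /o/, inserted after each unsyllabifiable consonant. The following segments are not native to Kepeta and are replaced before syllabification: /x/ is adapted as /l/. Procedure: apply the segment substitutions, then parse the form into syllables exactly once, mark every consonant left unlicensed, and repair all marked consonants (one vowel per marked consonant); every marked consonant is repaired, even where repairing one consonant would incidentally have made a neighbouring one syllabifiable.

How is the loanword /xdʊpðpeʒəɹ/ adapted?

Substitution: /x/ → /l/, giving /ldʊpðpeʒəɹ/.
Under (C)V(N), the unsyllabifiable consonants are /l/, /p/, /ð/, /ɹ/ (only a nasal (/m/, /n/, or /ŋ/) is licensed in coda position; onsets are limited to one consonant).
Epenthesis after each stranded consonant: /l/ → /lo/, /p/ → /po/, /ð/ → /ðo/, /ɹ/ → /ɹo/.

lodʊpoðopeʒəɹo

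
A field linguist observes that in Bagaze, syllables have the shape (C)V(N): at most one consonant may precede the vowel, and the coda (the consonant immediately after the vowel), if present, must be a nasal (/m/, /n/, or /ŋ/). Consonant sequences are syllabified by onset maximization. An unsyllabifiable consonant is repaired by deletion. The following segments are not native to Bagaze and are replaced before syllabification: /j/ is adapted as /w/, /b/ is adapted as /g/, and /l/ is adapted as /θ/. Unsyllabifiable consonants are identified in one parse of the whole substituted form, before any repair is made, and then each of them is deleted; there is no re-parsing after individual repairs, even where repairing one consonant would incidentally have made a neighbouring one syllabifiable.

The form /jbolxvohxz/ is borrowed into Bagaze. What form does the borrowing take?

govo

Substitution: /j/ → /w/, /b/ → /g/, /l/ → /θ/, giving /wgoθxvohxz/.
Under (C)V(N), the unsyllabifiable consonants are /w/, /θ/, /x/, /h/, /x/, /z/ (only a nasal (/m/, /n/, or /ŋ/) is licensed in coda position; onsets are limited to one consonant).
Each unlicensed consonant is deleted: /w/, /θ/, /x/, /h/, /x/, /z/.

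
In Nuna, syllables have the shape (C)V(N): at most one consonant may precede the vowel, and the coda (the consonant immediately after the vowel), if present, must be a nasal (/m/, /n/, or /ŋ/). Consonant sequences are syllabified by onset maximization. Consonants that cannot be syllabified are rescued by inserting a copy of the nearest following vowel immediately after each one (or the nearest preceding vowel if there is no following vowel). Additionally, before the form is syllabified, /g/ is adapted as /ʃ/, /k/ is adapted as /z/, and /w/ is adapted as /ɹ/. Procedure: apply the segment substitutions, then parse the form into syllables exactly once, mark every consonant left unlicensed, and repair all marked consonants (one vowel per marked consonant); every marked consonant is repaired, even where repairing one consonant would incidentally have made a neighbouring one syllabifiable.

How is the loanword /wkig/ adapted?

ɹiziʃi

Substitution: /w/ → /ɹ/, /k/ → /z/, /g/ → /ʃ/, giving /ɹziʃ/.
Under (C)V(N), the unsyllabifiable consonants are /ɹ/, /ʃ/ (only a nasal (/m/, /n/, or /ŋ/) is licensed in coda position; onsets are limited to one consonant).
Epenthesis after each stranded consonant: /ɹ/ → /ɹi/, /ʃ/ → /ʃi/.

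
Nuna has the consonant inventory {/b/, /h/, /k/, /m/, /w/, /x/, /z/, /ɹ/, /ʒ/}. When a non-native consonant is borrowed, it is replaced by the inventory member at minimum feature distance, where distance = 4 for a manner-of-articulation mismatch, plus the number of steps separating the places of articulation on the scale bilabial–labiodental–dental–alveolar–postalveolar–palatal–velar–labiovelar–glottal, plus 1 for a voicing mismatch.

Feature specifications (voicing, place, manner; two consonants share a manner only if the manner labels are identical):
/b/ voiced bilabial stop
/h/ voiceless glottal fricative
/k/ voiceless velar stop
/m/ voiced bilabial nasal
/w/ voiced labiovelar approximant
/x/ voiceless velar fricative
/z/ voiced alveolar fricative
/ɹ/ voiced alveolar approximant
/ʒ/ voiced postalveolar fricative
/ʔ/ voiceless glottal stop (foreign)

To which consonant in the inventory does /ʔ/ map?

/k/ is closest: same manner (stop), place distance 2 (glottal→velar), same voicing; total 2. Next closest is /h/ at distance 4.

k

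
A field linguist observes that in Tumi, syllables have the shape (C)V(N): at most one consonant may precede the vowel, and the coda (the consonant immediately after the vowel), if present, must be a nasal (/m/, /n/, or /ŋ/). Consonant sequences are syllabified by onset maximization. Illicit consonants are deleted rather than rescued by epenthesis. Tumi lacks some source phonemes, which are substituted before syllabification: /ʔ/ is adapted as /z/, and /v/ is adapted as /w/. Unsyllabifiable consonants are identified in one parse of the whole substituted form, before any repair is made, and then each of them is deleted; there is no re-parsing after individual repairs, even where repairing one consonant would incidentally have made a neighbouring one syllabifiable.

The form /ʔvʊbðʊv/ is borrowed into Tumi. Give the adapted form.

wʊðʊ

Substitution: /ʔ/ → /z/, /v/ → /w/, giving /zwʊbðʊw/.
Under (C)V(N), the unsyllabifiable consonants are /z/, /b/, /w/ (only a nasal (/m/, /n/, or /ŋ/) is licensed in coda position; onsets are limited to one consonant).
Deletion applies to /z/, /b/, /w/.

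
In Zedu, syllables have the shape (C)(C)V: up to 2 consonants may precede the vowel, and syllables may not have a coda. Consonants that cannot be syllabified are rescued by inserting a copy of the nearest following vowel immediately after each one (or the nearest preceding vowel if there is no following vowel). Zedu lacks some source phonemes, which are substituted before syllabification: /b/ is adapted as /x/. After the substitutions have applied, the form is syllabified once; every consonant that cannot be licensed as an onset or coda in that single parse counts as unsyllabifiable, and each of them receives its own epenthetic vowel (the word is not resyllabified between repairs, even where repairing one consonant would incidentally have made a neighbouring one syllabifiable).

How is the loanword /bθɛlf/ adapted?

xθɛlɛfɛ

Substitution: /b/ → /x/, giving /xθɛlf/.
Under (C)(C)V, the unsyllabifiable consonants are /l/, /f/ (no codas are permitted; onsets may contain at most 2 consonants).
Epenthesis after each stranded consonant: /l/ → /lɛ/, /f/ → /fɛ/.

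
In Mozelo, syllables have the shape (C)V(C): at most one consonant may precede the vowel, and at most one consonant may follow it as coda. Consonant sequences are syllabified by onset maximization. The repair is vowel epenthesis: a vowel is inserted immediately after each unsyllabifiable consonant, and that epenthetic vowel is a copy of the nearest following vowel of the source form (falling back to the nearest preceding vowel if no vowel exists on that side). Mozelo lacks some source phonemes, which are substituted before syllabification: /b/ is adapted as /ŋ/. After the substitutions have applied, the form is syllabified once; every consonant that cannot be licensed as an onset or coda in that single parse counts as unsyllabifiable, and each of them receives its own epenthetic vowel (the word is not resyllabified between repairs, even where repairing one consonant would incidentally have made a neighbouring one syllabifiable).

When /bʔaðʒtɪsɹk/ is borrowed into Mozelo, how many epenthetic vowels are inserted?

4

After substitution the input is /ŋʔaðʒtɪsɹk/.
The unsyllabifiable consonants are /ŋ/, /ʒ/, /ɹ/, /k/; each receives one epenthetic vowel.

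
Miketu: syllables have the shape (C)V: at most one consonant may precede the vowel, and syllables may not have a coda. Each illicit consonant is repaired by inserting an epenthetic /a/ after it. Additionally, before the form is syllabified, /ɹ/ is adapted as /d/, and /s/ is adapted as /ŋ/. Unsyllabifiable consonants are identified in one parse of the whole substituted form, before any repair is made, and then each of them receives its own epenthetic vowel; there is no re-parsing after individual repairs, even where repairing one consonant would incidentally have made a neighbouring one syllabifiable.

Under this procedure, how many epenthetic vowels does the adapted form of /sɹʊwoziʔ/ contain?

After substitution the input is /ŋdʊwoziʔ/.
The unsyllabifiable consonants are /ŋ/, /ʔ/; each receives one epenthetic vowel.

2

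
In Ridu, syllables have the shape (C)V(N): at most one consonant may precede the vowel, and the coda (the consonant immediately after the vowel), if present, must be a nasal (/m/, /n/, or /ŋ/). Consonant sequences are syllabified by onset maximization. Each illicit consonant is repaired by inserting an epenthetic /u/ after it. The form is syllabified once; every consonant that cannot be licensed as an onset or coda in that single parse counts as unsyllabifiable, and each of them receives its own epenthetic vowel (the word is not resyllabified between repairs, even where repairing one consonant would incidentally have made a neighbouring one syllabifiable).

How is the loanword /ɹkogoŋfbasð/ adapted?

ɹukogoŋfubasuðu

Under (C)V(N), the unsyllabifiable consonants are /ɹ/, /f/, /s/, /ð/ (only a nasal (/m/, /n/, or /ŋ/) is licensed in coda position; onsets are limited to one consonant).
Each unlicensed consonant becomes the onset of a new syllable: /ɹ/ → /ɹu/, /f/ → /fu/, /s/ → /su/, /ð/ → /ðu/.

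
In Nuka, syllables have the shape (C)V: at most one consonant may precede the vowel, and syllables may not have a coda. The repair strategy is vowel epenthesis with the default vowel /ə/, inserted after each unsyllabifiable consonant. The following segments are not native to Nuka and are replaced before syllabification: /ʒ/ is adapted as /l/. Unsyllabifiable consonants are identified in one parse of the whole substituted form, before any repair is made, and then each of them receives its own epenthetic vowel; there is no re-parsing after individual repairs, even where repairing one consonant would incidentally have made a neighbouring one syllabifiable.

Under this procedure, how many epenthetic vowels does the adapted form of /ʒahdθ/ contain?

After substitution the input is /lahdθ/.
The unsyllabifiable consonants are /h/, /d/, /θ/; each receives one epenthetic vowel.

3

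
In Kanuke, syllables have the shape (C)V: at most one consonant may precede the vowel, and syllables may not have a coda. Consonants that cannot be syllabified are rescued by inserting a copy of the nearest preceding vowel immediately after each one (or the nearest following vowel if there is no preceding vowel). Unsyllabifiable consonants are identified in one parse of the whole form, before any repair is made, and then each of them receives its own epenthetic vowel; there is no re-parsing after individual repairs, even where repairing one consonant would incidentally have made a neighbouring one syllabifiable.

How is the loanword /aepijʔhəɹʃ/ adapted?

Syllabifying with onset maximization leaves /j/, /ʔ/, /ɹ/, /ʃ/ stranded (no codas are permitted; onsets are limited to one consonant).
Each unlicensed consonant becomes the onset of a new syllable: /j/ → /ji/, /ʔ/ → /ʔi/, /ɹ/ → /ɹə/, /ʃ/ → /ʃə/.

aepijiʔihəɹəʃə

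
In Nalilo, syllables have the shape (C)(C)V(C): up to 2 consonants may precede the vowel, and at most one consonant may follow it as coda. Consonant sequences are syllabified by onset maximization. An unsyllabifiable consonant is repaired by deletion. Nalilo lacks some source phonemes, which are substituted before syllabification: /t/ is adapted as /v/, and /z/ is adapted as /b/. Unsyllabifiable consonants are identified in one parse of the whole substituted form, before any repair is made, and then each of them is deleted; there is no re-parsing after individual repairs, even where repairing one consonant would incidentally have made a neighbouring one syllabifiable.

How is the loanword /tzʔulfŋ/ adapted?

bʔul

Substitution: /t/ → /v/, /z/ → /b/, giving /vbʔulfŋ/.
The consonants /v/, /f/, /ŋ/ cannot be parsed into a legal (C)(C)V(C) syllable (at most one coda consonant is licensed; onsets may contain at most 2 consonants).
Deletion applies to /v/, /f/, /ŋ/.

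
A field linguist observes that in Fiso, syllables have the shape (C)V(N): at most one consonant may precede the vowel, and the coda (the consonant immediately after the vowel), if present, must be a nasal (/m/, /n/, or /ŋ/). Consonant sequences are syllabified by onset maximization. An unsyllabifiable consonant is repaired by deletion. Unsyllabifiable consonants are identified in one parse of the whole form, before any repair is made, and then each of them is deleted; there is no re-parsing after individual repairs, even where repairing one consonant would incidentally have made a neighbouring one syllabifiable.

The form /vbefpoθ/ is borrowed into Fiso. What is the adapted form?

bepo

Under (C)V(N), the unsyllabifiable consonants are /v/, /f/, /θ/ (only a nasal (/m/, /n/, or /ŋ/) is licensed in coda position; onsets are limited to one consonant).
Deletion applies to /v/, /f/, /θ/.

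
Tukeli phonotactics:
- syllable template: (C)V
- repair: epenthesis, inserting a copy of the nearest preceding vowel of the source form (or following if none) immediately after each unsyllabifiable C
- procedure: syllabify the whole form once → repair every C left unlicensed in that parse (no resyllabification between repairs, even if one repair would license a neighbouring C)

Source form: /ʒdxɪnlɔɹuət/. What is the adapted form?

ʒɪdɪxɪnɪlɔɹuətə

The consonants /ʒ/, /d/, /n/, /t/ cannot be parsed into a legal (C)V syllable (no codas are permitted; onsets are limited to one consonant).
Each unlicensed consonant becomes the onset of a new syllable: /ʒ/ → /ʒɪ/, /d/ → /dɪ/, /n/ → /nɪ/, /t/ → /tə/.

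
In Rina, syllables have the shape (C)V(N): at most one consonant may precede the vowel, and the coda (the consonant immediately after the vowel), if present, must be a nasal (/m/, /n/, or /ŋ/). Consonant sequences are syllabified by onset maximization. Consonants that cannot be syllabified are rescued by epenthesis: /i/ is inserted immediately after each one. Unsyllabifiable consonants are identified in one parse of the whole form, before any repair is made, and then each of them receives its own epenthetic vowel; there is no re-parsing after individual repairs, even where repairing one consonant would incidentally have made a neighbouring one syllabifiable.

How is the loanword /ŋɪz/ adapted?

ŋɪzi

Under (C)V(N), the unsyllabifiable consonants are /z/ (only a nasal (/m/, /n/, or /ŋ/) is licensed in coda position; onsets are limited to one consonant).
Each unlicensed consonant becomes the onset of a new syllable: /z/ → /zi/.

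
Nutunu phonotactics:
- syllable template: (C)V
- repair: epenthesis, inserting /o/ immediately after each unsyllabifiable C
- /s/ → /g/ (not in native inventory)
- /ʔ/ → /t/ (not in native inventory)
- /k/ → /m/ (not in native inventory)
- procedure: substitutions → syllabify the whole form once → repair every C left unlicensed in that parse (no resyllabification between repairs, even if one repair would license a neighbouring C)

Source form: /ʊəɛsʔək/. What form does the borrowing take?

ʊəɛgotəmo

Substitution: /s/ → /g/, /ʔ/ → /t/, /k/ → /m/, giving /ʊəɛgtəm/.
Syllabifying with onset maximization leaves /g/, /m/ stranded (no codas are permitted; onsets are limited to one consonant).
Epenthesis after each stranded consonant: /g/ → /go/, /m/ → /mo/.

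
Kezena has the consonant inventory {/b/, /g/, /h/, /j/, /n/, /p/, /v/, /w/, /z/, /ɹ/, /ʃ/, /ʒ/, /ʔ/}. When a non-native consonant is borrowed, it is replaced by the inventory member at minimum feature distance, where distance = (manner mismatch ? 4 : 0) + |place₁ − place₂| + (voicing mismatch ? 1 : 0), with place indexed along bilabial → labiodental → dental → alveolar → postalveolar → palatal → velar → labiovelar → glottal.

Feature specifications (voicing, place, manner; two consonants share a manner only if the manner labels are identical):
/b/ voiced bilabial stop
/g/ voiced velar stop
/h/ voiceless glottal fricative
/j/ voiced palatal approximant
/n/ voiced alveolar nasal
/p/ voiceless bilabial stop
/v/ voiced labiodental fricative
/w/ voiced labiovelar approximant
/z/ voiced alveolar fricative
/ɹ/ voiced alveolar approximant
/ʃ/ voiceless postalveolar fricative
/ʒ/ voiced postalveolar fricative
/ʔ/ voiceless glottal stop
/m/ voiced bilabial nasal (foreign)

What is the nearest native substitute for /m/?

/n/ is closest: same manner (nasal), place distance 3 (bilabial→alveolar), same voicing; total 3. Next closest is /b/ at distance 4.

n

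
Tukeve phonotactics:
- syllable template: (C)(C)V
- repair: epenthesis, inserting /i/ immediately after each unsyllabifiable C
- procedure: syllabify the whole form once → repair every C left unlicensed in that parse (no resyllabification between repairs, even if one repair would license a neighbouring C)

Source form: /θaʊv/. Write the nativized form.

Syllabifying with onset maximization leaves /v/ stranded (no codas are permitted; onsets may contain at most 2 consonants).
Epenthesis after each stranded consonant: /v/ → /vi/.

θaʊvi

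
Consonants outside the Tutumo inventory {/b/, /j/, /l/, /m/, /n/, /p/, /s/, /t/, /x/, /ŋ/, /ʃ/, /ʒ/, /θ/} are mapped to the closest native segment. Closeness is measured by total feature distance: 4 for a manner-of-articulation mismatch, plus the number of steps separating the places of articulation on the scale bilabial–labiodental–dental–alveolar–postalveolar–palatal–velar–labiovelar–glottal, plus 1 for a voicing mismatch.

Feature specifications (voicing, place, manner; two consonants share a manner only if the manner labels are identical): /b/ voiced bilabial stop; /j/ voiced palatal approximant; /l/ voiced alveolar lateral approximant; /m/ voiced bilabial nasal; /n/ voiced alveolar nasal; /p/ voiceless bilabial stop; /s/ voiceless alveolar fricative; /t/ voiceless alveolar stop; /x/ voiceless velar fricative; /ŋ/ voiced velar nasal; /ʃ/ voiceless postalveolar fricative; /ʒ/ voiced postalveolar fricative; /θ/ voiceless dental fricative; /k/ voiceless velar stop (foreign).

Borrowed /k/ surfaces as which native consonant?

t

/t/ is closest: same manner (stop), place distance 3 (velar→alveolar), same voicing; total 3. Next closest is /x/ at distance 4.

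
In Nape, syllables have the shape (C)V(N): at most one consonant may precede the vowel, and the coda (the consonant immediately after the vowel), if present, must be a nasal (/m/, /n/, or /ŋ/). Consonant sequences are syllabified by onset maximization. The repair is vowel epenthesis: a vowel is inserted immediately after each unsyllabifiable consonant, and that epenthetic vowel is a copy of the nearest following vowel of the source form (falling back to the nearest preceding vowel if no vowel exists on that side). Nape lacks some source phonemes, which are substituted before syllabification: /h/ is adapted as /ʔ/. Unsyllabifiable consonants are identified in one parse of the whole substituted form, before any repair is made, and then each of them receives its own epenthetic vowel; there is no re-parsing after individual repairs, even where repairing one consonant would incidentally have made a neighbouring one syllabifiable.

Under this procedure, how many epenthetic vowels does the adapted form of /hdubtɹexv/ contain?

5

After substitution the input is /ʔdubtɹexv/.
The unsyllabifiable consonants are /ʔ/, /b/, /t/, /x/, /v/; each receives one epenthetic vowel.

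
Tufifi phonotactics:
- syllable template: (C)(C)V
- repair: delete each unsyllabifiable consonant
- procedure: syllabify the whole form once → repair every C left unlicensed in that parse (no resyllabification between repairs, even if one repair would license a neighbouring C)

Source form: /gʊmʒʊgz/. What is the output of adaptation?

Syllabifying with onset maximization leaves /g/, /z/ stranded (no codas are permitted; onsets may contain at most 2 consonants).
Each unlicensed consonant is deleted: /g/, /z/.

gʊmʒʊ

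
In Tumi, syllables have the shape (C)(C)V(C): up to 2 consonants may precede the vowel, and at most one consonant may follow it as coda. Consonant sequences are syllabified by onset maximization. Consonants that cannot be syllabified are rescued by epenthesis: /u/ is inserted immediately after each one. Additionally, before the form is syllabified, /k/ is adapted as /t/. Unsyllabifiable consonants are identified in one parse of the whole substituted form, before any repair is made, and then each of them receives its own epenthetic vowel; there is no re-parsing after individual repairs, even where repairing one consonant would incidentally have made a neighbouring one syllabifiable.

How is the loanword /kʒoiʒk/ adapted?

tʒoiʒtu

Substitution: /k/ → /t/, giving /tʒoiʒt/.
Syllabifying with onset maximization leaves /t/ stranded (at most one coda consonant is licensed; onsets may contain at most 2 consonants).
Inserting the epenthetic vowel yields /t/ → /tu/.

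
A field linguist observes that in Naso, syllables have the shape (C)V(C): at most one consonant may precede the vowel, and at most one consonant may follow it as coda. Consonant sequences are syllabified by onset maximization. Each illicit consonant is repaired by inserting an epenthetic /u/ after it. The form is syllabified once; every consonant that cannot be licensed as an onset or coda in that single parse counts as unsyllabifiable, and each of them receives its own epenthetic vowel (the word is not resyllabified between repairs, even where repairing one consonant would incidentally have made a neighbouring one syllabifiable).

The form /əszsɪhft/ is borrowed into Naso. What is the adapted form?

əszusɪhfutu

The consonants /z/, /f/, /t/ cannot be parsed into a legal (C)V(C) syllable (at most one coda consonant is licensed; onsets are limited to one consonant).
Epenthesis after each stranded consonant: /z/ → /zu/, /f/ → /fu/, /t/ → /tu/.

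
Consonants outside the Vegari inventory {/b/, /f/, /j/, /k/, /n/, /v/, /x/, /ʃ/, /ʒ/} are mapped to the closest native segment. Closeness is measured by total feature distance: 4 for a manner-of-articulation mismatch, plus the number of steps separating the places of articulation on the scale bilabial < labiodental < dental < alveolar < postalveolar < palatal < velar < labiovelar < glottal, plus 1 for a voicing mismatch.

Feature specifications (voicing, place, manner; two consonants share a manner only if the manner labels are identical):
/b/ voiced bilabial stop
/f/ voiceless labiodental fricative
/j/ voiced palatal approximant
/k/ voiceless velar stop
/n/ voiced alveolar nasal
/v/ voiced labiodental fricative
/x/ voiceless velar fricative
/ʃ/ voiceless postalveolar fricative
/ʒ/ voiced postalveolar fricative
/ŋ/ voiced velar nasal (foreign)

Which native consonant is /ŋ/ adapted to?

n

/n/ is closest: same manner (nasal), place distance 3 (velar→alveolar), same voicing; total 3. Next closest is /j/ at distance 5.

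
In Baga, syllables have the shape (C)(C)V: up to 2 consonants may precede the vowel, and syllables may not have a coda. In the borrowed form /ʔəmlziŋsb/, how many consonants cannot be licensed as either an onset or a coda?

Under (C)(C)V, the unsyllabifiable consonants are /m/, /ŋ/, /s/, /b/ (no codas are permitted; onsets may contain at most 2 consonants).

4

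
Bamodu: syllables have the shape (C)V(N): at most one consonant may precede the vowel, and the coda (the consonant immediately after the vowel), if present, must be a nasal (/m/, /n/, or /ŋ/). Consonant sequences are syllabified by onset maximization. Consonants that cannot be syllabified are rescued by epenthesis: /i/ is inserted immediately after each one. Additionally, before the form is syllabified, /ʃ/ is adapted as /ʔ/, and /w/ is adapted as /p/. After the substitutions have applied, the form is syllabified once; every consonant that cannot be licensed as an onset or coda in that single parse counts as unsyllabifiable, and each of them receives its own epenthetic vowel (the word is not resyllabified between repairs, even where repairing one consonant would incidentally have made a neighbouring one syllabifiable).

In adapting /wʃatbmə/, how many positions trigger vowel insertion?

3

After substitution the input is /pʔatbmə/.
The unsyllabifiable consonants are /p/, /t/, /b/; each receives one epenthetic vowel.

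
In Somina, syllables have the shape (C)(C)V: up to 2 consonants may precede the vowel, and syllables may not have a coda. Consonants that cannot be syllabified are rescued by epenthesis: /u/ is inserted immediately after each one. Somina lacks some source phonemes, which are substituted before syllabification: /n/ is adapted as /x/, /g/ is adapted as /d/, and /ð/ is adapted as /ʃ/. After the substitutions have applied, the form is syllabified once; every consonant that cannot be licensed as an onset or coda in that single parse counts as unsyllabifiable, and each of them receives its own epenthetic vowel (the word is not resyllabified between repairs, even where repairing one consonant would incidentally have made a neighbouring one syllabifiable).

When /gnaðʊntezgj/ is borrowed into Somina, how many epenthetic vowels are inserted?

3

After substitution the input is /dxaʃʊxtezdj/.
The unsyllabifiable consonants are /z/, /d/, /j/; each receives one epenthetic vowel.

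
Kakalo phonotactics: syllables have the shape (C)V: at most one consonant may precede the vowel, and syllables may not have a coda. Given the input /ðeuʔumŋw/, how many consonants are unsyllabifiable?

Under (C)V, the unsyllabifiable consonants are /m/, /ŋ/, /w/ (no codas are permitted; onsets are limited to one consonant).

3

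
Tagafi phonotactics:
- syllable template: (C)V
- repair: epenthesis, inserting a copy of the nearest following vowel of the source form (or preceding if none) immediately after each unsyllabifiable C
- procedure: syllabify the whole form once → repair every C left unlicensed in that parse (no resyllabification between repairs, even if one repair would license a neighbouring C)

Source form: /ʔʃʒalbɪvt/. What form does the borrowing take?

ʔaʃaʒalɪbɪvɪtɪ

Under (C)V, the unsyllabifiable consonants are /ʔ/, /ʃ/, /l/, /v/, /t/ (no codas are permitted; onsets are limited to one consonant).
Each unlicensed consonant becomes the onset of a new syllable: /ʔ/ → /ʔa/, /ʃ/ → /ʃa/, /l/ → /lɪ/, /v/ → /vɪ/, /t/ → /tɪ/.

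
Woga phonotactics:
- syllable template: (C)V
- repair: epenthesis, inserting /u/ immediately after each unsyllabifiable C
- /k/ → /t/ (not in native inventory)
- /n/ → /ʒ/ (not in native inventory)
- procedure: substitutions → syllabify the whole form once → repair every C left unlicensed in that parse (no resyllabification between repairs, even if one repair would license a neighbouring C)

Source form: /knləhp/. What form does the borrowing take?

Substitution: /k/ → /t/, /n/ → /ʒ/, giving /tʒləhp/.
The consonants /t/, /ʒ/, /h/, /p/ cannot be parsed into a legal (C)V syllable (no codas are permitted; onsets are limited to one consonant).
Epenthesis after each stranded consonant: /t/ → /tu/, /ʒ/ → /ʒu/, /h/ → /hu/, /p/ → /pu/.

tuʒuləhupu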